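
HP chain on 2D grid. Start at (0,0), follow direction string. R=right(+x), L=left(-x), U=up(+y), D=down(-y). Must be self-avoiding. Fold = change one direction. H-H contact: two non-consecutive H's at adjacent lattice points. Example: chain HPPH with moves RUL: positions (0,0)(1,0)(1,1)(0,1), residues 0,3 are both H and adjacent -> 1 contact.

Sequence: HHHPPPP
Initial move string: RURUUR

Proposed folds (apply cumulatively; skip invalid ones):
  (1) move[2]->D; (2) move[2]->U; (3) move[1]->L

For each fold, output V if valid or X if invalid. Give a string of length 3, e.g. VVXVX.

Initial: RURUUR -> [(0, 0), (1, 0), (1, 1), (2, 1), (2, 2), (2, 3), (3, 3)]
Fold 1: move[2]->D => RUDUUR INVALID (collision), skipped
Fold 2: move[2]->U => RUUUUR VALID
Fold 3: move[1]->L => RLUUUR INVALID (collision), skipped

Answer: XVX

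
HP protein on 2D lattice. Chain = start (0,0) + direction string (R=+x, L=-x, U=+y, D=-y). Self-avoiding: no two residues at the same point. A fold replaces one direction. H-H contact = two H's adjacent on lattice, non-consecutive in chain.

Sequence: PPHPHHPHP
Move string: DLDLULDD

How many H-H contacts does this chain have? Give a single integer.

Answer: 2

Derivation:
Positions: [(0, 0), (0, -1), (-1, -1), (-1, -2), (-2, -2), (-2, -1), (-3, -1), (-3, -2), (-3, -3)]
H-H contact: residue 2 @(-1,-1) - residue 5 @(-2, -1)
H-H contact: residue 4 @(-2,-2) - residue 7 @(-3, -2)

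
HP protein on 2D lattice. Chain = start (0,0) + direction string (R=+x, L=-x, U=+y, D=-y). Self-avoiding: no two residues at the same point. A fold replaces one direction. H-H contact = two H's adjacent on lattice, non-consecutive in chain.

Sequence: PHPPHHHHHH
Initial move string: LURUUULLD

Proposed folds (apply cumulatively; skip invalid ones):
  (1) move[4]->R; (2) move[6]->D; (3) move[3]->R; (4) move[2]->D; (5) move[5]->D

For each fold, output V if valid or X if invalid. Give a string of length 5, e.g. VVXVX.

Initial: LURUUULLD -> [(0, 0), (-1, 0), (-1, 1), (0, 1), (0, 2), (0, 3), (0, 4), (-1, 4), (-2, 4), (-2, 3)]
Fold 1: move[4]->R => LURURULLD VALID
Fold 2: move[6]->D => LURURUDLD INVALID (collision), skipped
Fold 3: move[3]->R => LURRRULLD INVALID (collision), skipped
Fold 4: move[2]->D => LUDURULLD INVALID (collision), skipped
Fold 5: move[5]->D => LURURDLLD INVALID (collision), skipped

Answer: VXXXX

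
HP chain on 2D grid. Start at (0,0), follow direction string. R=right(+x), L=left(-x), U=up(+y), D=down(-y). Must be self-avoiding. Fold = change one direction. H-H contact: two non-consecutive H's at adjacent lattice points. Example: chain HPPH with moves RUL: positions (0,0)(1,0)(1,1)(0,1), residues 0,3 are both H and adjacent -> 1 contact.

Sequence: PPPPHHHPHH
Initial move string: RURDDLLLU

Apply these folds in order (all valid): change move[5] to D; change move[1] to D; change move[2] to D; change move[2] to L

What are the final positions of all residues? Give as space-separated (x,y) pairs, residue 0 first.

Answer: (0,0) (1,0) (1,-1) (0,-1) (0,-2) (0,-3) (0,-4) (-1,-4) (-2,-4) (-2,-3)

Derivation:
Initial moves: RURDDLLLU
Fold: move[5]->D => RURDDDLLU (positions: [(0, 0), (1, 0), (1, 1), (2, 1), (2, 0), (2, -1), (2, -2), (1, -2), (0, -2), (0, -1)])
Fold: move[1]->D => RDRDDDLLU (positions: [(0, 0), (1, 0), (1, -1), (2, -1), (2, -2), (2, -3), (2, -4), (1, -4), (0, -4), (0, -3)])
Fold: move[2]->D => RDDDDDLLU (positions: [(0, 0), (1, 0), (1, -1), (1, -2), (1, -3), (1, -4), (1, -5), (0, -5), (-1, -5), (-1, -4)])
Fold: move[2]->L => RDLDDDLLU (positions: [(0, 0), (1, 0), (1, -1), (0, -1), (0, -2), (0, -3), (0, -4), (-1, -4), (-2, -4), (-2, -3)])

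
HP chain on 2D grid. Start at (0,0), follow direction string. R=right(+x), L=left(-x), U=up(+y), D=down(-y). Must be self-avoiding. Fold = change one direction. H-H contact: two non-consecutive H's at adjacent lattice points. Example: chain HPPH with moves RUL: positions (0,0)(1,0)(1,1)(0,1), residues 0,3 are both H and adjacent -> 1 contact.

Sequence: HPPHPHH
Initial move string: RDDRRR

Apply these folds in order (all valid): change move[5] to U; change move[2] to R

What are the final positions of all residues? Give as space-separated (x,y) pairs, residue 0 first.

Initial moves: RDDRRR
Fold: move[5]->U => RDDRRU (positions: [(0, 0), (1, 0), (1, -1), (1, -2), (2, -2), (3, -2), (3, -1)])
Fold: move[2]->R => RDRRRU (positions: [(0, 0), (1, 0), (1, -1), (2, -1), (3, -1), (4, -1), (4, 0)])

Answer: (0,0) (1,0) (1,-1) (2,-1) (3,-1) (4,-1) (4,0)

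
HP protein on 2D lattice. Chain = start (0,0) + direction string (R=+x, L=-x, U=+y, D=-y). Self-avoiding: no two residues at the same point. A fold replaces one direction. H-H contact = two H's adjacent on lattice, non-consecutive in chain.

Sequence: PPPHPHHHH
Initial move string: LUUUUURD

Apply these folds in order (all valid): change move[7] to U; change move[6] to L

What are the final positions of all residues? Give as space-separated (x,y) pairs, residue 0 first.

Answer: (0,0) (-1,0) (-1,1) (-1,2) (-1,3) (-1,4) (-1,5) (-2,5) (-2,6)

Derivation:
Initial moves: LUUUUURD
Fold: move[7]->U => LUUUUURU (positions: [(0, 0), (-1, 0), (-1, 1), (-1, 2), (-1, 3), (-1, 4), (-1, 5), (0, 5), (0, 6)])
Fold: move[6]->L => LUUUUULU (positions: [(0, 0), (-1, 0), (-1, 1), (-1, 2), (-1, 3), (-1, 4), (-1, 5), (-2, 5), (-2, 6)])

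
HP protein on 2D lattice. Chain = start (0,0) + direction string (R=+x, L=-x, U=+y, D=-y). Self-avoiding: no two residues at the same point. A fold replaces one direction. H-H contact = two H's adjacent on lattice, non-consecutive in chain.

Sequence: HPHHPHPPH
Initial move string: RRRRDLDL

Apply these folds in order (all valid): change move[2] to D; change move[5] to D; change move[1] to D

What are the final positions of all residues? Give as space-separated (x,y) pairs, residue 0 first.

Answer: (0,0) (1,0) (1,-1) (1,-2) (2,-2) (2,-3) (2,-4) (2,-5) (1,-5)

Derivation:
Initial moves: RRRRDLDL
Fold: move[2]->D => RRDRDLDL (positions: [(0, 0), (1, 0), (2, 0), (2, -1), (3, -1), (3, -2), (2, -2), (2, -3), (1, -3)])
Fold: move[5]->D => RRDRDDDL (positions: [(0, 0), (1, 0), (2, 0), (2, -1), (3, -1), (3, -2), (3, -3), (3, -4), (2, -4)])
Fold: move[1]->D => RDDRDDDL (positions: [(0, 0), (1, 0), (1, -1), (1, -2), (2, -2), (2, -3), (2, -4), (2, -5), (1, -5)])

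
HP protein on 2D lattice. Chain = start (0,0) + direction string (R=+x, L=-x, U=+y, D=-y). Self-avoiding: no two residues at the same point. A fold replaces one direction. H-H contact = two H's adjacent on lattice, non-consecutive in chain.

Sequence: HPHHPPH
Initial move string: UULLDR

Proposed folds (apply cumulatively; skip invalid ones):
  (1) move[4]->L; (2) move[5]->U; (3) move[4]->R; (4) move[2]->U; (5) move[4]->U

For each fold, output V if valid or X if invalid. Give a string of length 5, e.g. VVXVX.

Initial: UULLDR -> [(0, 0), (0, 1), (0, 2), (-1, 2), (-2, 2), (-2, 1), (-1, 1)]
Fold 1: move[4]->L => UULLLR INVALID (collision), skipped
Fold 2: move[5]->U => UULLDU INVALID (collision), skipped
Fold 3: move[4]->R => UULLRR INVALID (collision), skipped
Fold 4: move[2]->U => UUULDR INVALID (collision), skipped
Fold 5: move[4]->U => UULLUR VALID

Answer: XXXXV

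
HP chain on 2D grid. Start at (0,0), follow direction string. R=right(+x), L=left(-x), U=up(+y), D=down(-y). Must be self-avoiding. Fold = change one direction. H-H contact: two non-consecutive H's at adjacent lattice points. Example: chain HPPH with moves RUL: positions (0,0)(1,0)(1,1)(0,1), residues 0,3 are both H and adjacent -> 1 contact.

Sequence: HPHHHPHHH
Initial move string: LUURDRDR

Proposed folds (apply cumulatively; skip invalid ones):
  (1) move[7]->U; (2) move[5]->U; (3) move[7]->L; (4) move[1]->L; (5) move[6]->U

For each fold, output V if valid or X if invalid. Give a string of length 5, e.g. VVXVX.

Answer: XXXXV

Derivation:
Initial: LUURDRDR -> [(0, 0), (-1, 0), (-1, 1), (-1, 2), (0, 2), (0, 1), (1, 1), (1, 0), (2, 0)]
Fold 1: move[7]->U => LUURDRDU INVALID (collision), skipped
Fold 2: move[5]->U => LUURDUDR INVALID (collision), skipped
Fold 3: move[7]->L => LUURDRDL INVALID (collision), skipped
Fold 4: move[1]->L => LLURDRDR INVALID (collision), skipped
Fold 5: move[6]->U => LUURDRUR VALID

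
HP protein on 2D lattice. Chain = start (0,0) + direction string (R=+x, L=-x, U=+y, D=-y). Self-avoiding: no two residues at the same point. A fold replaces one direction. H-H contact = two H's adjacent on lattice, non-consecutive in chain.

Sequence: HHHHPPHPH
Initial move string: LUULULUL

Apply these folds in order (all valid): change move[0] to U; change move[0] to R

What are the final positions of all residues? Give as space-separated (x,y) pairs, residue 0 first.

Answer: (0,0) (1,0) (1,1) (1,2) (0,2) (0,3) (-1,3) (-1,4) (-2,4)

Derivation:
Initial moves: LUULULUL
Fold: move[0]->U => UUULULUL (positions: [(0, 0), (0, 1), (0, 2), (0, 3), (-1, 3), (-1, 4), (-2, 4), (-2, 5), (-3, 5)])
Fold: move[0]->R => RUULULUL (positions: [(0, 0), (1, 0), (1, 1), (1, 2), (0, 2), (0, 3), (-1, 3), (-1, 4), (-2, 4)])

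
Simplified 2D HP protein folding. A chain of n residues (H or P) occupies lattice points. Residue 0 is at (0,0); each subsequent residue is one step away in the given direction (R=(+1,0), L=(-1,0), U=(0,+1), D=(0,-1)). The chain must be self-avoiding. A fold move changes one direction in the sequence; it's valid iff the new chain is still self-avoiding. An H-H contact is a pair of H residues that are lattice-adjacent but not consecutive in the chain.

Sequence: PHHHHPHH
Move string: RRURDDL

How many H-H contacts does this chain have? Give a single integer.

Answer: 1

Derivation:
Positions: [(0, 0), (1, 0), (2, 0), (2, 1), (3, 1), (3, 0), (3, -1), (2, -1)]
H-H contact: residue 2 @(2,0) - residue 7 @(2, -1)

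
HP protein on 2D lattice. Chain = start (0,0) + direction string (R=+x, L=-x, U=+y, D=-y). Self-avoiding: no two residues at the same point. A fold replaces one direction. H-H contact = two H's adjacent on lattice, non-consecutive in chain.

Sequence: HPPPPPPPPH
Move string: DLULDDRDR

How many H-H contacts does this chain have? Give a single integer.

Answer: 0

Derivation:
Positions: [(0, 0), (0, -1), (-1, -1), (-1, 0), (-2, 0), (-2, -1), (-2, -2), (-1, -2), (-1, -3), (0, -3)]
No H-H contacts found.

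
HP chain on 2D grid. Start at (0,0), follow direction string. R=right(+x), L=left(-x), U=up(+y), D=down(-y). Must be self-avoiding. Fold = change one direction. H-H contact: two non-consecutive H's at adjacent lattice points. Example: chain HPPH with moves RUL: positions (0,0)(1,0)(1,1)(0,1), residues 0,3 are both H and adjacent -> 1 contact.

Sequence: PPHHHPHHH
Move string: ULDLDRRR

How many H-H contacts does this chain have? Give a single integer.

Answer: 1

Derivation:
Positions: [(0, 0), (0, 1), (-1, 1), (-1, 0), (-2, 0), (-2, -1), (-1, -1), (0, -1), (1, -1)]
H-H contact: residue 3 @(-1,0) - residue 6 @(-1, -1)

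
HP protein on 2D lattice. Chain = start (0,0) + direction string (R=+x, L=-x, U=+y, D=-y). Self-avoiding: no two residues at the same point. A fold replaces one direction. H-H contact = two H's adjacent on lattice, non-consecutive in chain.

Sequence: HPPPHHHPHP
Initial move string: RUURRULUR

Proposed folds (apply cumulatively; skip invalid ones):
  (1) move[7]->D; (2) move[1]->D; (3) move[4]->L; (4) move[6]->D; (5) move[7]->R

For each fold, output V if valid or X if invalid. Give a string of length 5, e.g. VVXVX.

Initial: RUURRULUR -> [(0, 0), (1, 0), (1, 1), (1, 2), (2, 2), (3, 2), (3, 3), (2, 3), (2, 4), (3, 4)]
Fold 1: move[7]->D => RUURRULDR INVALID (collision), skipped
Fold 2: move[1]->D => RDURRULUR INVALID (collision), skipped
Fold 3: move[4]->L => RUURLULUR INVALID (collision), skipped
Fold 4: move[6]->D => RUURRUDUR INVALID (collision), skipped
Fold 5: move[7]->R => RUURRULRR INVALID (collision), skipped

Answer: XXXXX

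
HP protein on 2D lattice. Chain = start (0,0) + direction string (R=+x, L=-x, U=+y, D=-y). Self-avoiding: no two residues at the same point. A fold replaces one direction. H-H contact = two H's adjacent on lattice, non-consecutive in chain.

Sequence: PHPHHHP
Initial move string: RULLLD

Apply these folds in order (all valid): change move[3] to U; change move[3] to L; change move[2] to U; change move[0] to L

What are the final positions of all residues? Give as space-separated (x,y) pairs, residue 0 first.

Answer: (0,0) (-1,0) (-1,1) (-1,2) (-2,2) (-3,2) (-3,1)

Derivation:
Initial moves: RULLLD
Fold: move[3]->U => RULULD (positions: [(0, 0), (1, 0), (1, 1), (0, 1), (0, 2), (-1, 2), (-1, 1)])
Fold: move[3]->L => RULLLD (positions: [(0, 0), (1, 0), (1, 1), (0, 1), (-1, 1), (-2, 1), (-2, 0)])
Fold: move[2]->U => RUULLD (positions: [(0, 0), (1, 0), (1, 1), (1, 2), (0, 2), (-1, 2), (-1, 1)])
Fold: move[0]->L => LUULLD (positions: [(0, 0), (-1, 0), (-1, 1), (-1, 2), (-2, 2), (-3, 2), (-3, 1)])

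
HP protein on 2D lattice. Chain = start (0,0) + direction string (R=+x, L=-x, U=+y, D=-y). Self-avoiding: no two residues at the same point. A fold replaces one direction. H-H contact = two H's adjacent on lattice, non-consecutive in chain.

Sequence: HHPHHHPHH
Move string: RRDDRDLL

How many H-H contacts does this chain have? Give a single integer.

Positions: [(0, 0), (1, 0), (2, 0), (2, -1), (2, -2), (3, -2), (3, -3), (2, -3), (1, -3)]
H-H contact: residue 4 @(2,-2) - residue 7 @(2, -3)

Answer: 1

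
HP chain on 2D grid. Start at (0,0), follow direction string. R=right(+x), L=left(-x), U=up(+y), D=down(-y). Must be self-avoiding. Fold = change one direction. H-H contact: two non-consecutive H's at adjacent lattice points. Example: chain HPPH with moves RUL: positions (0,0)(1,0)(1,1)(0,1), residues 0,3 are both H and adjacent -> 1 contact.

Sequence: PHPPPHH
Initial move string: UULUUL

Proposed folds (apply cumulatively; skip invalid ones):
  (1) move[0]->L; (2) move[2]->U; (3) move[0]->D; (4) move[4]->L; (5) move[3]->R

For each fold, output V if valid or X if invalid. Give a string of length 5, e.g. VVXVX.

Initial: UULUUL -> [(0, 0), (0, 1), (0, 2), (-1, 2), (-1, 3), (-1, 4), (-2, 4)]
Fold 1: move[0]->L => LULUUL VALID
Fold 2: move[2]->U => LUUUUL VALID
Fold 3: move[0]->D => DUUUUL INVALID (collision), skipped
Fold 4: move[4]->L => LUUULL VALID
Fold 5: move[3]->R => LUURLL INVALID (collision), skipped

Answer: VVXVX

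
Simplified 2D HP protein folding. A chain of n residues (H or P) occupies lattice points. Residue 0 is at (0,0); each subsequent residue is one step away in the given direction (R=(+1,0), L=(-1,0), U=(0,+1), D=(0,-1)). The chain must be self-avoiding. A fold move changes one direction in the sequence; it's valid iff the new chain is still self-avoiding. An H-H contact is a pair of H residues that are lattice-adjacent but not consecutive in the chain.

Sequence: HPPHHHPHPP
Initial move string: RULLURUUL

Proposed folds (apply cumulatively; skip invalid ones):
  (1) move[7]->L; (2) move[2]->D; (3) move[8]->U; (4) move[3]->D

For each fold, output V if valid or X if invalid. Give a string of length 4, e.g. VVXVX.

Answer: VXVX

Derivation:
Initial: RULLURUUL -> [(0, 0), (1, 0), (1, 1), (0, 1), (-1, 1), (-1, 2), (0, 2), (0, 3), (0, 4), (-1, 4)]
Fold 1: move[7]->L => RULLURULL VALID
Fold 2: move[2]->D => RUDLURULL INVALID (collision), skipped
Fold 3: move[8]->U => RULLURULU VALID
Fold 4: move[3]->D => RULDURULU INVALID (collision), skipped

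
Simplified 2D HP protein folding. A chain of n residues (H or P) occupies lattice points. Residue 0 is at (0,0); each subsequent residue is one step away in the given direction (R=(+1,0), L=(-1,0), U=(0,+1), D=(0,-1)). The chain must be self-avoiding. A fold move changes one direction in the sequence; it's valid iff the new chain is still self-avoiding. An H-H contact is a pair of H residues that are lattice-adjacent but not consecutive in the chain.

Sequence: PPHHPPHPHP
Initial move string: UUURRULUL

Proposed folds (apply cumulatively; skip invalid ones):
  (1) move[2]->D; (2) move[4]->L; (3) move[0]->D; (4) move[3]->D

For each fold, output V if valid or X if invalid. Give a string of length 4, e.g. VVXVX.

Answer: XXXX

Derivation:
Initial: UUURRULUL -> [(0, 0), (0, 1), (0, 2), (0, 3), (1, 3), (2, 3), (2, 4), (1, 4), (1, 5), (0, 5)]
Fold 1: move[2]->D => UUDRRULUL INVALID (collision), skipped
Fold 2: move[4]->L => UUURLULUL INVALID (collision), skipped
Fold 3: move[0]->D => DUURRULUL INVALID (collision), skipped
Fold 4: move[3]->D => UUUDRULUL INVALID (collision), skipped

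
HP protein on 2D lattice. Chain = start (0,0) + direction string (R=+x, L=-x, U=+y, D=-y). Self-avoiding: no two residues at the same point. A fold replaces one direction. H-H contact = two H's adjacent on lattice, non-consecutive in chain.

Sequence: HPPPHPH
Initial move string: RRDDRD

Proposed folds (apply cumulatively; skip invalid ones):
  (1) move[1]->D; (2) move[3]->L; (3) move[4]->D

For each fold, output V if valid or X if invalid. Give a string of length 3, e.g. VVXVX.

Answer: VXV

Derivation:
Initial: RRDDRD -> [(0, 0), (1, 0), (2, 0), (2, -1), (2, -2), (3, -2), (3, -3)]
Fold 1: move[1]->D => RDDDRD VALID
Fold 2: move[3]->L => RDDLRD INVALID (collision), skipped
Fold 3: move[4]->D => RDDDDD VALID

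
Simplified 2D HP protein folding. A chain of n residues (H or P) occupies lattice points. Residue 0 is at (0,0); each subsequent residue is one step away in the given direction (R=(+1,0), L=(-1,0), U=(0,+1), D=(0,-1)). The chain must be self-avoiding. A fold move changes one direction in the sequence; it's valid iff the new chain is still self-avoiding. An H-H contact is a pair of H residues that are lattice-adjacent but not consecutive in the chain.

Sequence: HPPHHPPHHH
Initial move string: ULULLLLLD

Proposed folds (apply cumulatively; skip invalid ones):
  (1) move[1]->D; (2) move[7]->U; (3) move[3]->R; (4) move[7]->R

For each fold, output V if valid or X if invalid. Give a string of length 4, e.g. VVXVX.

Initial: ULULLLLLD -> [(0, 0), (0, 1), (-1, 1), (-1, 2), (-2, 2), (-3, 2), (-4, 2), (-5, 2), (-6, 2), (-6, 1)]
Fold 1: move[1]->D => UDULLLLLD INVALID (collision), skipped
Fold 2: move[7]->U => ULULLLLUD INVALID (collision), skipped
Fold 3: move[3]->R => ULURLLLLD INVALID (collision), skipped
Fold 4: move[7]->R => ULULLLLRD INVALID (collision), skipped

Answer: XXXX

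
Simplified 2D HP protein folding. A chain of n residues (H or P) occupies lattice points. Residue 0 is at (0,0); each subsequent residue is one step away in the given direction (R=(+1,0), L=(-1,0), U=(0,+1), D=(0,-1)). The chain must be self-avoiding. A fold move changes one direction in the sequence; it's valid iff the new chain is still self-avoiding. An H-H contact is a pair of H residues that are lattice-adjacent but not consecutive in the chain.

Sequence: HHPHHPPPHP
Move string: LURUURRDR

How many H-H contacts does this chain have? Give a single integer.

Positions: [(0, 0), (-1, 0), (-1, 1), (0, 1), (0, 2), (0, 3), (1, 3), (2, 3), (2, 2), (3, 2)]
H-H contact: residue 0 @(0,0) - residue 3 @(0, 1)

Answer: 1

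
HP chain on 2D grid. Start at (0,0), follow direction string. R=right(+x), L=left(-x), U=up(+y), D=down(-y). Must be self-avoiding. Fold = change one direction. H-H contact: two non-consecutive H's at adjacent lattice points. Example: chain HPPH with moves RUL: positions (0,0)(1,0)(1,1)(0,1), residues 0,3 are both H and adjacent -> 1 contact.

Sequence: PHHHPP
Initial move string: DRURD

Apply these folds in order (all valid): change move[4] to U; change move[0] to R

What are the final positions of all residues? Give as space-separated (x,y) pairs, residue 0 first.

Initial moves: DRURD
Fold: move[4]->U => DRURU (positions: [(0, 0), (0, -1), (1, -1), (1, 0), (2, 0), (2, 1)])
Fold: move[0]->R => RRURU (positions: [(0, 0), (1, 0), (2, 0), (2, 1), (3, 1), (3, 2)])

Answer: (0,0) (1,0) (2,0) (2,1) (3,1) (3,2)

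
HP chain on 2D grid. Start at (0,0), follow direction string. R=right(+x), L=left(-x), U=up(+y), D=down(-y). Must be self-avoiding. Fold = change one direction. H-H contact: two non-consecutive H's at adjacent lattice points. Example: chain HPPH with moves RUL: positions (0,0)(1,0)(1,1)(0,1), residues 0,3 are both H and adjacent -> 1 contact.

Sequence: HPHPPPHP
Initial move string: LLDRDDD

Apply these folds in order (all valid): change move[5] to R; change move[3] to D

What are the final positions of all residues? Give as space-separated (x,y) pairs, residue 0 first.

Answer: (0,0) (-1,0) (-2,0) (-2,-1) (-2,-2) (-2,-3) (-1,-3) (-1,-4)

Derivation:
Initial moves: LLDRDDD
Fold: move[5]->R => LLDRDRD (positions: [(0, 0), (-1, 0), (-2, 0), (-2, -1), (-1, -1), (-1, -2), (0, -2), (0, -3)])
Fold: move[3]->D => LLDDDRD (positions: [(0, 0), (-1, 0), (-2, 0), (-2, -1), (-2, -2), (-2, -3), (-1, -3), (-1, -4)])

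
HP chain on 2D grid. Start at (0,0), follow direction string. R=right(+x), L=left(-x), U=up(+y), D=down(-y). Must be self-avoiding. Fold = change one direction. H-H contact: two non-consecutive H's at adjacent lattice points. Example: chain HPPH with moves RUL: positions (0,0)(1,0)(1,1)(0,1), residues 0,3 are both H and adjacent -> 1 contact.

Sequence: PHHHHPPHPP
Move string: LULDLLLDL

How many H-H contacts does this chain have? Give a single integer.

Answer: 1

Derivation:
Positions: [(0, 0), (-1, 0), (-1, 1), (-2, 1), (-2, 0), (-3, 0), (-4, 0), (-5, 0), (-5, -1), (-6, -1)]
H-H contact: residue 1 @(-1,0) - residue 4 @(-2, 0)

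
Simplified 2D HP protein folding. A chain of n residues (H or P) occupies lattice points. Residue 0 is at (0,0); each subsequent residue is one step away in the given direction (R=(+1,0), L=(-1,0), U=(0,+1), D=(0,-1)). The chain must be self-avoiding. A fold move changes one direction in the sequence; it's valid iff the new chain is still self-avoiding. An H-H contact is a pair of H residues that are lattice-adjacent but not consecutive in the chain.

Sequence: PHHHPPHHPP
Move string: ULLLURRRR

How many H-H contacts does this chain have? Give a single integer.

Positions: [(0, 0), (0, 1), (-1, 1), (-2, 1), (-3, 1), (-3, 2), (-2, 2), (-1, 2), (0, 2), (1, 2)]
H-H contact: residue 2 @(-1,1) - residue 7 @(-1, 2)
H-H contact: residue 3 @(-2,1) - residue 6 @(-2, 2)

Answer: 2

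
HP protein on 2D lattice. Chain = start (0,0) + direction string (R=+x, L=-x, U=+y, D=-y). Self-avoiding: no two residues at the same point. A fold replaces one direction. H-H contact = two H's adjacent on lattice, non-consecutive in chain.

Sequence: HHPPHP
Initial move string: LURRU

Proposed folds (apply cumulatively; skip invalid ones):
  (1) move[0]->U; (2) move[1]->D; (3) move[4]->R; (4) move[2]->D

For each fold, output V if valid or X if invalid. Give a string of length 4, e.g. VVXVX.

Initial: LURRU -> [(0, 0), (-1, 0), (-1, 1), (0, 1), (1, 1), (1, 2)]
Fold 1: move[0]->U => UURRU VALID
Fold 2: move[1]->D => UDRRU INVALID (collision), skipped
Fold 3: move[4]->R => UURRR VALID
Fold 4: move[2]->D => UUDRR INVALID (collision), skipped

Answer: VXVX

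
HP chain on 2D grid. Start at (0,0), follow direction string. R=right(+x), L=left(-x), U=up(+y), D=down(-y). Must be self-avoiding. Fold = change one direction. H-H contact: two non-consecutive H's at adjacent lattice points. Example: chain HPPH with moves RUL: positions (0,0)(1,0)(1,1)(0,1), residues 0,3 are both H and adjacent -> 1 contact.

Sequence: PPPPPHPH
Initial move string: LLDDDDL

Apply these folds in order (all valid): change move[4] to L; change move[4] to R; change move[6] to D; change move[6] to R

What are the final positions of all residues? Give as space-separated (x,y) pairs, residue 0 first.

Answer: (0,0) (-1,0) (-2,0) (-2,-1) (-2,-2) (-1,-2) (-1,-3) (0,-3)

Derivation:
Initial moves: LLDDDDL
Fold: move[4]->L => LLDDLDL (positions: [(0, 0), (-1, 0), (-2, 0), (-2, -1), (-2, -2), (-3, -2), (-3, -3), (-4, -3)])
Fold: move[4]->R => LLDDRDL (positions: [(0, 0), (-1, 0), (-2, 0), (-2, -1), (-2, -2), (-1, -2), (-1, -3), (-2, -3)])
Fold: move[6]->D => LLDDRDD (positions: [(0, 0), (-1, 0), (-2, 0), (-2, -1), (-2, -2), (-1, -2), (-1, -3), (-1, -4)])
Fold: move[6]->R => LLDDRDR (positions: [(0, 0), (-1, 0), (-2, 0), (-2, -1), (-2, -2), (-1, -2), (-1, -3), (0, -3)])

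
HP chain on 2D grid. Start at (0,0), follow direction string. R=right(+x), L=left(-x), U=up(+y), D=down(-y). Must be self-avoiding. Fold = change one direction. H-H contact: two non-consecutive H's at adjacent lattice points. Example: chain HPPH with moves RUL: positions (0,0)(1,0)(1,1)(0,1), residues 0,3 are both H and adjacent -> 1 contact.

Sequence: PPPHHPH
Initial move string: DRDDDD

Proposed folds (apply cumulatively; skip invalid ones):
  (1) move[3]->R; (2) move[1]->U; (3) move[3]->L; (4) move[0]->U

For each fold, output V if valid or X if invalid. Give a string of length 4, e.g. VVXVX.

Answer: VXVX

Derivation:
Initial: DRDDDD -> [(0, 0), (0, -1), (1, -1), (1, -2), (1, -3), (1, -4), (1, -5)]
Fold 1: move[3]->R => DRDRDD VALID
Fold 2: move[1]->U => DUDRDD INVALID (collision), skipped
Fold 3: move[3]->L => DRDLDD VALID
Fold 4: move[0]->U => URDLDD INVALID (collision), skipped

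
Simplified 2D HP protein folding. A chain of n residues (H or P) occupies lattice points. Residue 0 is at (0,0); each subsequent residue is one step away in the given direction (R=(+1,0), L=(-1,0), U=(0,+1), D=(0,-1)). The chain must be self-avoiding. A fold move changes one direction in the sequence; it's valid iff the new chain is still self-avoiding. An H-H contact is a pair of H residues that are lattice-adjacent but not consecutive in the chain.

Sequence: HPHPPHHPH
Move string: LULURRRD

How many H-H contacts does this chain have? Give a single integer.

Answer: 1

Derivation:
Positions: [(0, 0), (-1, 0), (-1, 1), (-2, 1), (-2, 2), (-1, 2), (0, 2), (1, 2), (1, 1)]
H-H contact: residue 2 @(-1,1) - residue 5 @(-1, 2)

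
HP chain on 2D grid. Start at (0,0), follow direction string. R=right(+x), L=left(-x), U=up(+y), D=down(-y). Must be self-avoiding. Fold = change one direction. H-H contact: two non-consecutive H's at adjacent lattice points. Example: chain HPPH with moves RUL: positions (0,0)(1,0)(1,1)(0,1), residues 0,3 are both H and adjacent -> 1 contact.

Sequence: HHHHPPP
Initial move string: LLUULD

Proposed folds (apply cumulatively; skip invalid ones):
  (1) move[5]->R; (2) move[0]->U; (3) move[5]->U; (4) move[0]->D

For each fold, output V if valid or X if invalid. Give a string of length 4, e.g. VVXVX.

Initial: LLUULD -> [(0, 0), (-1, 0), (-2, 0), (-2, 1), (-2, 2), (-3, 2), (-3, 1)]
Fold 1: move[5]->R => LLUULR INVALID (collision), skipped
Fold 2: move[0]->U => ULUULD VALID
Fold 3: move[5]->U => ULUULU VALID
Fold 4: move[0]->D => DLUULU VALID

Answer: XVVV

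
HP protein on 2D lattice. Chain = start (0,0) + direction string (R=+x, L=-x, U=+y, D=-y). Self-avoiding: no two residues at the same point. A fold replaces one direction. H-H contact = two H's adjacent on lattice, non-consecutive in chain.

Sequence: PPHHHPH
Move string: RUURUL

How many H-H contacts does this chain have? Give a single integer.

Answer: 1

Derivation:
Positions: [(0, 0), (1, 0), (1, 1), (1, 2), (2, 2), (2, 3), (1, 3)]
H-H contact: residue 3 @(1,2) - residue 6 @(1, 3)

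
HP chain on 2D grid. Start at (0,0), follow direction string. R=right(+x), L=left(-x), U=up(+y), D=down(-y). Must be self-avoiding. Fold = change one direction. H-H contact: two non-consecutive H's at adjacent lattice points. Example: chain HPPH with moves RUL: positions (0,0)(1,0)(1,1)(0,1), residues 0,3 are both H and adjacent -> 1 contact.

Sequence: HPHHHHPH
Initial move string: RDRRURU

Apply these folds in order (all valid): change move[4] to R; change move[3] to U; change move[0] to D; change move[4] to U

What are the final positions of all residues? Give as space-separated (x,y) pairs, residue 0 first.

Initial moves: RDRRURU
Fold: move[4]->R => RDRRRRU (positions: [(0, 0), (1, 0), (1, -1), (2, -1), (3, -1), (4, -1), (5, -1), (5, 0)])
Fold: move[3]->U => RDRURRU (positions: [(0, 0), (1, 0), (1, -1), (2, -1), (2, 0), (3, 0), (4, 0), (4, 1)])
Fold: move[0]->D => DDRURRU (positions: [(0, 0), (0, -1), (0, -2), (1, -2), (1, -1), (2, -1), (3, -1), (3, 0)])
Fold: move[4]->U => DDRUURU (positions: [(0, 0), (0, -1), (0, -2), (1, -2), (1, -1), (1, 0), (2, 0), (2, 1)])

Answer: (0,0) (0,-1) (0,-2) (1,-2) (1,-1) (1,0) (2,0) (2,1)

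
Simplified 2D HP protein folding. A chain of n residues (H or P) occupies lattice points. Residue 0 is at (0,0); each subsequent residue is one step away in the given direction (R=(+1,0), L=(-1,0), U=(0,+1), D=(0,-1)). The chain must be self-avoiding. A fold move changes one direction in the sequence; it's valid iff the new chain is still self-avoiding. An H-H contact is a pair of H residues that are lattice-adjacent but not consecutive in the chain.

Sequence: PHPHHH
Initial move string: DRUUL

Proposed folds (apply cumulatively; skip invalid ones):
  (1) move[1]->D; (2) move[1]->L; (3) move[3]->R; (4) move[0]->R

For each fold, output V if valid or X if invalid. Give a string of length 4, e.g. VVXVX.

Initial: DRUUL -> [(0, 0), (0, -1), (1, -1), (1, 0), (1, 1), (0, 1)]
Fold 1: move[1]->D => DDUUL INVALID (collision), skipped
Fold 2: move[1]->L => DLUUL VALID
Fold 3: move[3]->R => DLURL INVALID (collision), skipped
Fold 4: move[0]->R => RLUUL INVALID (collision), skipped

Answer: XVXX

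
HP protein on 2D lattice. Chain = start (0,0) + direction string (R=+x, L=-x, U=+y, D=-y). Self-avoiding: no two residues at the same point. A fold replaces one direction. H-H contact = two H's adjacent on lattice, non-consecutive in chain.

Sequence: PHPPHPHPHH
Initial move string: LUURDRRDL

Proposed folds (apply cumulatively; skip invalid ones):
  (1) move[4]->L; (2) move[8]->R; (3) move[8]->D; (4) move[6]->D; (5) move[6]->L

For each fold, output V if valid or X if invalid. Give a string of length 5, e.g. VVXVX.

Initial: LUURDRRDL -> [(0, 0), (-1, 0), (-1, 1), (-1, 2), (0, 2), (0, 1), (1, 1), (2, 1), (2, 0), (1, 0)]
Fold 1: move[4]->L => LUURLRRDL INVALID (collision), skipped
Fold 2: move[8]->R => LUURDRRDR VALID
Fold 3: move[8]->D => LUURDRRDD VALID
Fold 4: move[6]->D => LUURDRDDD VALID
Fold 5: move[6]->L => LUURDRLDD INVALID (collision), skipped

Answer: XVVVX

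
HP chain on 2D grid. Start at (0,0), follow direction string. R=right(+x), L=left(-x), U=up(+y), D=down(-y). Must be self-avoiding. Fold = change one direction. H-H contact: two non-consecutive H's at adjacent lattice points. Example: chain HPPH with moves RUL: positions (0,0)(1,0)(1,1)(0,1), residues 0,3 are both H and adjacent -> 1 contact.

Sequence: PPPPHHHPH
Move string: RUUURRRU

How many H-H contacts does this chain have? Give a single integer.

Answer: 0

Derivation:
Positions: [(0, 0), (1, 0), (1, 1), (1, 2), (1, 3), (2, 3), (3, 3), (4, 3), (4, 4)]
No H-H contacts found.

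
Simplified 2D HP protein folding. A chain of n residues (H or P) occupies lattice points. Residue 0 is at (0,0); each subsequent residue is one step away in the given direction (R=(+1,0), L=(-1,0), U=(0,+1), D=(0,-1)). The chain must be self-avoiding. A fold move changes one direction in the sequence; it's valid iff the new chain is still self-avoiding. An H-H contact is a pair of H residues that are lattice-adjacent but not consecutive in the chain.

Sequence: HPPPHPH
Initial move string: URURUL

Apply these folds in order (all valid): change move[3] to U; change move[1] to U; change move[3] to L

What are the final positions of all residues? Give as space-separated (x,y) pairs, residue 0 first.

Initial moves: URURUL
Fold: move[3]->U => URUUUL (positions: [(0, 0), (0, 1), (1, 1), (1, 2), (1, 3), (1, 4), (0, 4)])
Fold: move[1]->U => UUUUUL (positions: [(0, 0), (0, 1), (0, 2), (0, 3), (0, 4), (0, 5), (-1, 5)])
Fold: move[3]->L => UUULUL (positions: [(0, 0), (0, 1), (0, 2), (0, 3), (-1, 3), (-1, 4), (-2, 4)])

Answer: (0,0) (0,1) (0,2) (0,3) (-1,3) (-1,4) (-2,4)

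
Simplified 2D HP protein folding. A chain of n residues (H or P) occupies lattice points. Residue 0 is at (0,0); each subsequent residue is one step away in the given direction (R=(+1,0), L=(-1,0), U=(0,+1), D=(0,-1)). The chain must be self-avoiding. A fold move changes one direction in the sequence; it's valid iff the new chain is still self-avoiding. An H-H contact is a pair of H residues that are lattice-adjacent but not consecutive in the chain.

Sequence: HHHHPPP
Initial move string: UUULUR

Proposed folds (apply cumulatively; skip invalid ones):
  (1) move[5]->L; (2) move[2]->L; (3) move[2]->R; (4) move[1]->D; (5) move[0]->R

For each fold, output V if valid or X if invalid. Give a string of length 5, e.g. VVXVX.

Answer: VVXXV

Derivation:
Initial: UUULUR -> [(0, 0), (0, 1), (0, 2), (0, 3), (-1, 3), (-1, 4), (0, 4)]
Fold 1: move[5]->L => UUULUL VALID
Fold 2: move[2]->L => UULLUL VALID
Fold 3: move[2]->R => UURLUL INVALID (collision), skipped
Fold 4: move[1]->D => UDLLUL INVALID (collision), skipped
Fold 5: move[0]->R => RULLUL VALID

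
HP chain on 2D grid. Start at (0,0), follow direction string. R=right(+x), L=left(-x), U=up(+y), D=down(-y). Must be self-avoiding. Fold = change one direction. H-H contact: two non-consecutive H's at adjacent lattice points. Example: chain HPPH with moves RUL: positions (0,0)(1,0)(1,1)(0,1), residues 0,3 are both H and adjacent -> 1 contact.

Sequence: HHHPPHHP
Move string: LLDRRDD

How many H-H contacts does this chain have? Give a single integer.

Positions: [(0, 0), (-1, 0), (-2, 0), (-2, -1), (-1, -1), (0, -1), (0, -2), (0, -3)]
H-H contact: residue 0 @(0,0) - residue 5 @(0, -1)

Answer: 1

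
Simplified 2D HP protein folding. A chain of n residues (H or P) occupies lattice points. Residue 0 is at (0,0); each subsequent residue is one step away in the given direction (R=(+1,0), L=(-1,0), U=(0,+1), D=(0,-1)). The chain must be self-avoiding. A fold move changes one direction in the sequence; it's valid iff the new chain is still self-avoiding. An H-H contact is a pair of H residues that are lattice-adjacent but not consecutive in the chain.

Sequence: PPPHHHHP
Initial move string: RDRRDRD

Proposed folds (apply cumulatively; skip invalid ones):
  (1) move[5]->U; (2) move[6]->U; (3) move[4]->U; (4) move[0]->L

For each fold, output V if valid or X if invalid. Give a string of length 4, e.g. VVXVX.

Initial: RDRRDRD -> [(0, 0), (1, 0), (1, -1), (2, -1), (3, -1), (3, -2), (4, -2), (4, -3)]
Fold 1: move[5]->U => RDRRDUD INVALID (collision), skipped
Fold 2: move[6]->U => RDRRDRU VALID
Fold 3: move[4]->U => RDRRURU VALID
Fold 4: move[0]->L => LDRRURU VALID

Answer: XVVV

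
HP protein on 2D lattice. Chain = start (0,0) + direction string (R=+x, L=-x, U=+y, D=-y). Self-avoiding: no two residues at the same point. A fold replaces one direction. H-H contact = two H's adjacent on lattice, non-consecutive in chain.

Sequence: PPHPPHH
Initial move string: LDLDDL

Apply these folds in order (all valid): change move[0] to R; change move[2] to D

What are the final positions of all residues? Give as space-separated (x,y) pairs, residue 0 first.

Initial moves: LDLDDL
Fold: move[0]->R => RDLDDL (positions: [(0, 0), (1, 0), (1, -1), (0, -1), (0, -2), (0, -3), (-1, -3)])
Fold: move[2]->D => RDDDDL (positions: [(0, 0), (1, 0), (1, -1), (1, -2), (1, -3), (1, -4), (0, -4)])

Answer: (0,0) (1,0) (1,-1) (1,-2) (1,-3) (1,-4) (0,-4)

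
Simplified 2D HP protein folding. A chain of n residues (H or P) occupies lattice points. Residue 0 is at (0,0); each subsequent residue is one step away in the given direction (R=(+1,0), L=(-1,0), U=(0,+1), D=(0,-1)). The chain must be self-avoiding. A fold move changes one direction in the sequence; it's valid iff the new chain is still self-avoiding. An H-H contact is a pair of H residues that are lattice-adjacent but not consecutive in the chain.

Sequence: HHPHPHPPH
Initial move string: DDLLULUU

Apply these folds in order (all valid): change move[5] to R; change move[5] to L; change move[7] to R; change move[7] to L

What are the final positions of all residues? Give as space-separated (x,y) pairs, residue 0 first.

Initial moves: DDLLULUU
Fold: move[5]->R => DDLLURUU (positions: [(0, 0), (0, -1), (0, -2), (-1, -2), (-2, -2), (-2, -1), (-1, -1), (-1, 0), (-1, 1)])
Fold: move[5]->L => DDLLULUU (positions: [(0, 0), (0, -1), (0, -2), (-1, -2), (-2, -2), (-2, -1), (-3, -1), (-3, 0), (-3, 1)])
Fold: move[7]->R => DDLLULUR (positions: [(0, 0), (0, -1), (0, -2), (-1, -2), (-2, -2), (-2, -1), (-3, -1), (-3, 0), (-2, 0)])
Fold: move[7]->L => DDLLULUL (positions: [(0, 0), (0, -1), (0, -2), (-1, -2), (-2, -2), (-2, -1), (-3, -1), (-3, 0), (-4, 0)])

Answer: (0,0) (0,-1) (0,-2) (-1,-2) (-2,-2) (-2,-1) (-3,-1) (-3,0) (-4,0)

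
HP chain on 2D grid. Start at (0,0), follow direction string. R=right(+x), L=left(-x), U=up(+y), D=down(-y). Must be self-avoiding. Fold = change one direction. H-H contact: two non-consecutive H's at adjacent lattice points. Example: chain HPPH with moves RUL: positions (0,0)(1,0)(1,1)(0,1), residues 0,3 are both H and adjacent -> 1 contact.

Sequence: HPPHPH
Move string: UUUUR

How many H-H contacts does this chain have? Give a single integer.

Positions: [(0, 0), (0, 1), (0, 2), (0, 3), (0, 4), (1, 4)]
No H-H contacts found.

Answer: 0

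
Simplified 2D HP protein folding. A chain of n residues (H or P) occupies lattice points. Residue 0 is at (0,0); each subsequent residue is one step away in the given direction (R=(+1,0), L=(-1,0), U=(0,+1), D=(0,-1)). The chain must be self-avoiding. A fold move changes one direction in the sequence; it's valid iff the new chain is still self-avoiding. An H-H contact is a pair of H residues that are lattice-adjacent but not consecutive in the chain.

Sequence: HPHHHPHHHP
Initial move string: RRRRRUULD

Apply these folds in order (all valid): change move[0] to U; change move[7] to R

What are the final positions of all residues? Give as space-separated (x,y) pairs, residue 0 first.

Initial moves: RRRRRUULD
Fold: move[0]->U => URRRRUULD (positions: [(0, 0), (0, 1), (1, 1), (2, 1), (3, 1), (4, 1), (4, 2), (4, 3), (3, 3), (3, 2)])
Fold: move[7]->R => URRRRUURD (positions: [(0, 0), (0, 1), (1, 1), (2, 1), (3, 1), (4, 1), (4, 2), (4, 3), (5, 3), (5, 2)])

Answer: (0,0) (0,1) (1,1) (2,1) (3,1) (4,1) (4,2) (4,3) (5,3) (5,2)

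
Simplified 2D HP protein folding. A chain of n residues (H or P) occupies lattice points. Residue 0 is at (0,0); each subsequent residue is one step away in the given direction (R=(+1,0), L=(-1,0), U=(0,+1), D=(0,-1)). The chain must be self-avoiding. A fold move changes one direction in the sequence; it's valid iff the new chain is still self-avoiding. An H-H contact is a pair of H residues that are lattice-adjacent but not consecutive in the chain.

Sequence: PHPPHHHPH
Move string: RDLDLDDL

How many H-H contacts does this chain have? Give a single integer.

Positions: [(0, 0), (1, 0), (1, -1), (0, -1), (0, -2), (-1, -2), (-1, -3), (-1, -4), (-2, -4)]
No H-H contacts found.

Answer: 0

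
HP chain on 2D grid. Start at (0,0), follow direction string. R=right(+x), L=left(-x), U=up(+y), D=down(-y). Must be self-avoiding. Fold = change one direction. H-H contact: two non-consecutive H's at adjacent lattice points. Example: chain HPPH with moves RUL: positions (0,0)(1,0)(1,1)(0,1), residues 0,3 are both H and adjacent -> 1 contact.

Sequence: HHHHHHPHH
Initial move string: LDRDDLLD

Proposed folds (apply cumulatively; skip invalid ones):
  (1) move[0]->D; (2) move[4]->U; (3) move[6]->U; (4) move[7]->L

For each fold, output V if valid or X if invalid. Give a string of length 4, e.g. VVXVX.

Answer: VXXV

Derivation:
Initial: LDRDDLLD -> [(0, 0), (-1, 0), (-1, -1), (0, -1), (0, -2), (0, -3), (-1, -3), (-2, -3), (-2, -4)]
Fold 1: move[0]->D => DDRDDLLD VALID
Fold 2: move[4]->U => DDRDULLD INVALID (collision), skipped
Fold 3: move[6]->U => DDRDDLUD INVALID (collision), skipped
Fold 4: move[7]->L => DDRDDLLL VALID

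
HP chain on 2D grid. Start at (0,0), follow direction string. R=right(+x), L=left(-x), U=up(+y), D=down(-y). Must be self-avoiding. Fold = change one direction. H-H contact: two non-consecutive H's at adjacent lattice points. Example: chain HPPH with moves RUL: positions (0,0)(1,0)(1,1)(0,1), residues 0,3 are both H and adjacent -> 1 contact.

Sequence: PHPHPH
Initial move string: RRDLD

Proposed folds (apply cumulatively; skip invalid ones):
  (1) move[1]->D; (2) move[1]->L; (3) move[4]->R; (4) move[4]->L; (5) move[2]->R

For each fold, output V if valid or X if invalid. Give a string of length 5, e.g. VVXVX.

Initial: RRDLD -> [(0, 0), (1, 0), (2, 0), (2, -1), (1, -1), (1, -2)]
Fold 1: move[1]->D => RDDLD VALID
Fold 2: move[1]->L => RLDLD INVALID (collision), skipped
Fold 3: move[4]->R => RDDLR INVALID (collision), skipped
Fold 4: move[4]->L => RDDLL VALID
Fold 5: move[2]->R => RDRLL INVALID (collision), skipped

Answer: VXXVX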